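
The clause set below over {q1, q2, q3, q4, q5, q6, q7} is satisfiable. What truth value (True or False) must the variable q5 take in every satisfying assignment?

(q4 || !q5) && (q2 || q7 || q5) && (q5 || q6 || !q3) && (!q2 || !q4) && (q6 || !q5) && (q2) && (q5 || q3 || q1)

False

Suppose q5 = true.
Unit clause (q4) forces q4 = true.
Unit clause (!q2) forces q2 = false.
That conflicts with the unit clause (q2).
So every satisfying assignment has q5 = False.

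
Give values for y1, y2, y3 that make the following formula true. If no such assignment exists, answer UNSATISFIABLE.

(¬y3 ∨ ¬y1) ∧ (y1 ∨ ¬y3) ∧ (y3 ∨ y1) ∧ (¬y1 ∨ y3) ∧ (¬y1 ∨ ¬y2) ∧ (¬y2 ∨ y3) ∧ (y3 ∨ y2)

Case y3 = False:
(y1) alone gives y1 = True.
But (¬y1) is also a unit clause — contradiction.
Undo y3 and try y3 = True.
(¬y1) alone gives y1 = False.
But (y1) is also a unit clause — contradiction.
Either choice for y3 ends in contradiction.

UNSATISFIABLE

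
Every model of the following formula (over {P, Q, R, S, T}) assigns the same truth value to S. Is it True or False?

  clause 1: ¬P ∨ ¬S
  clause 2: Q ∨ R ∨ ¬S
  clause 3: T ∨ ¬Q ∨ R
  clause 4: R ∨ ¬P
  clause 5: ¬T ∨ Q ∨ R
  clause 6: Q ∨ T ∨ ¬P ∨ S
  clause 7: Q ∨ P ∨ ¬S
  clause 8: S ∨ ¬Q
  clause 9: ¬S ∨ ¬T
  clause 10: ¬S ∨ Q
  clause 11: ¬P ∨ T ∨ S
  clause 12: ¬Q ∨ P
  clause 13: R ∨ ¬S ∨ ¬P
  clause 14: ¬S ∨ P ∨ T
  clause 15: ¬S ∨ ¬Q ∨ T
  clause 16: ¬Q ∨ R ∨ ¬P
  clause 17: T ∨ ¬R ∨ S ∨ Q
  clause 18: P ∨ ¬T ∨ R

Suppose S = True.
(¬P) alone gives P = False.
(Q) alone gives Q = True.
But (¬Q) is also a unit clause — contradiction.
So every satisfying assignment has S = False.

False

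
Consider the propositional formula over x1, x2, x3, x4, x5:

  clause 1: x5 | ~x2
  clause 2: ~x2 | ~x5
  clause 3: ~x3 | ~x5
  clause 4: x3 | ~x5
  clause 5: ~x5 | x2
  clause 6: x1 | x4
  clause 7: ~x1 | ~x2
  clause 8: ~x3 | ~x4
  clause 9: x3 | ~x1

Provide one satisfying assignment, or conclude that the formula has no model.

x1 ↦ 0, x2 ↦ 0, x3 ↦ 0, x4 ↦ 1, x5 ↦ 0

Case x5 = 0:
Unit clause (~x2) forces x2 = 0.
Case x1 = 0:
Unit clause (x4) forces x4 = 1.
Unit clause (~x3) forces x3 = 0.
All clauses are satisfied.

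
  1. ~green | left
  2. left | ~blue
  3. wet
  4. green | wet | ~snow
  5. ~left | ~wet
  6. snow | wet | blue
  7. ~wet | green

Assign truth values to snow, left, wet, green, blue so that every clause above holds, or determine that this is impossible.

The clause (wet) is unit, so wet = 1.
The clause (~left) is unit, so left = 0.
The clause (~green) is unit, so green = 0.
But (green) is also a unit clause — contradiction.

UNSATISFIABLE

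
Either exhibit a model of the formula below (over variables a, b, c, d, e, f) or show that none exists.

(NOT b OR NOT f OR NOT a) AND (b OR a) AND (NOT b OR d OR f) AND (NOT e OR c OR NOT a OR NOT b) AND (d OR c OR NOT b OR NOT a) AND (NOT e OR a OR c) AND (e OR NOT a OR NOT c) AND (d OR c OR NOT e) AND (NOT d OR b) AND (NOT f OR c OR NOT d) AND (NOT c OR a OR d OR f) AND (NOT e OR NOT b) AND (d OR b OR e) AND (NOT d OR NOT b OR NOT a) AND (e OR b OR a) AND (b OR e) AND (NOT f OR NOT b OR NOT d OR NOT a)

a: false; b: true; c: false; d: false; e: false; f: true

Case b = true:
The clause (NOT e) is unit, so e = false.
Case f = true:
The clause (NOT a) is unit, so a = false.
Case c = false:
The clause (NOT d) is unit, so d = false.
Every clause now holds.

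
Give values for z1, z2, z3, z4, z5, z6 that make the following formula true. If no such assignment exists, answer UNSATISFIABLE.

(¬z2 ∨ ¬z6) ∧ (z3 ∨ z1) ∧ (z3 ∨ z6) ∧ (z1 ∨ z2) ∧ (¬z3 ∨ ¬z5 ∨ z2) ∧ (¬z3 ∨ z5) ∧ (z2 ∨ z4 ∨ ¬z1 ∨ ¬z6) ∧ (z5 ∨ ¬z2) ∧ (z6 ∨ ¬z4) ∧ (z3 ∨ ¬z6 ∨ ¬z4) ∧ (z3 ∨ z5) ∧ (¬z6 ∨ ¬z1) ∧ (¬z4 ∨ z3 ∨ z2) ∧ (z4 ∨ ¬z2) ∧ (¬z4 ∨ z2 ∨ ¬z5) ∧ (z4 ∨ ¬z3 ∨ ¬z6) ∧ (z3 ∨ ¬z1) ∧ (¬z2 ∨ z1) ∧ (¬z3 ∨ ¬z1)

Case z2 = False:
(z1) alone gives z1 = True.
(¬z6) alone gives z6 = False.
(z3) alone gives z3 = True.
That conflicts with the unit clause (¬z3).
That branch fails; take z2 = True instead.
(¬z6) alone gives z6 = False.
(z3) alone gives z3 = True.
(z5) alone gives z5 = True.
(¬z4) alone gives z4 = False.
That conflicts with the unit clause (z4).
Both values of z2 lead to a conflict.

UNSATISFIABLE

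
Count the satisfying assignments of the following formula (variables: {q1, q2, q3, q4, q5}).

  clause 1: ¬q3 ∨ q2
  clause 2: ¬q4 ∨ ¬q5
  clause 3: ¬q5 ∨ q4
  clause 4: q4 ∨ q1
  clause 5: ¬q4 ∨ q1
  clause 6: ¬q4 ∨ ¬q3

5

There are 2^5 = 32 truth assignments over (q1, q2, q3, q4, q5).
Split on q1. With q1 = True, the clauses containing q1 are satisfied and ¬q1 drops from the rest; 5 of the 2^4 = 16 assignments to the other variables satisfy what remains.
With q1 = False, by the same count on the reduced clause set, 0 assignments work.
Total: 5 + 0 = 5.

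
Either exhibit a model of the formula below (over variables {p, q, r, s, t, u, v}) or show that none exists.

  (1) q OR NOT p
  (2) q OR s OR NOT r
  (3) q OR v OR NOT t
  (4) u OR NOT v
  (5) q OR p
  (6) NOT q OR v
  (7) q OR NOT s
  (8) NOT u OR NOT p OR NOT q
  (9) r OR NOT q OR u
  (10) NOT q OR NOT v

Branch on q: set q = true.
Unit clause (v) forces v = true.
Now (NOT v) is unsatisfied and unit — conflict.
That branch fails; take q = false instead.
Unit clause (NOT p) forces p = false.
Now (p) is unsatisfied and unit — conflict.
Both values of q lead to a conflict.

UNSATISFIABLE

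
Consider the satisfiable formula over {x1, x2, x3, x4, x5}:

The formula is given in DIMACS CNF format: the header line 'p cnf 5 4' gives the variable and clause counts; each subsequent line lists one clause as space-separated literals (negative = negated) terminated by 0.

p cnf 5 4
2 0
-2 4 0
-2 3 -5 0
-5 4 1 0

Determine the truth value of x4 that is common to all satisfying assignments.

Suppose x4 = False.
(x2) alone gives x2 = True.
Now (¬x2) is unsatisfied and unit — conflict.
So every satisfying assignment has x4 = True.

True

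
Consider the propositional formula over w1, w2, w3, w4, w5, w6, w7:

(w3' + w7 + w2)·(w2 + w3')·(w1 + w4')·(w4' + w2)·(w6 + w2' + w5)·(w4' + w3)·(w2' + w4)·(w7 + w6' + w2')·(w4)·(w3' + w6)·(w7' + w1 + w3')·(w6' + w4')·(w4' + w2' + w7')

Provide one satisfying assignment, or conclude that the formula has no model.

Unit clause (w4) forces w4 = 1.
Unit clause (w1) forces w1 = 1.
Unit clause (w2) forces w2 = 1.
Unit clause (w3) forces w3 = 1.
Unit clause (w6) forces w6 = 1.
That conflicts with the unit clause (w6').

UNSATISFIABLE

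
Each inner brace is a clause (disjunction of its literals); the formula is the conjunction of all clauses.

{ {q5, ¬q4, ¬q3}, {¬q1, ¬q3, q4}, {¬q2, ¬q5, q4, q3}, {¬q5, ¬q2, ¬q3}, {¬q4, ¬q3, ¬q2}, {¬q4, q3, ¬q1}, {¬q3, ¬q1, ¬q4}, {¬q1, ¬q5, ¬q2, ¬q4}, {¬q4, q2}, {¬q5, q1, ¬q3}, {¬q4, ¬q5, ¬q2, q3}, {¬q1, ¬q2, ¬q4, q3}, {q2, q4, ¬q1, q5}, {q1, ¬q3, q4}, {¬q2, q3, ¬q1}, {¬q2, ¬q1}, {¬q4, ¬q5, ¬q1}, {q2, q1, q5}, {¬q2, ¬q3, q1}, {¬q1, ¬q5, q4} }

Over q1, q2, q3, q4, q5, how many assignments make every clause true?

3

There are 2^5 = 32 truth assignments over (q1, q2, q3, q4, q5).
Split on q4. With q4 = True, the clauses containing q4 are satisfied and ¬q4 drops from the rest; 1 of the 2^4 = 16 assignments to the other variables satisfy what remains.
With q4 = False, by the same count on the reduced clause set, 2 assignments work.
Total: 1 + 2 = 3.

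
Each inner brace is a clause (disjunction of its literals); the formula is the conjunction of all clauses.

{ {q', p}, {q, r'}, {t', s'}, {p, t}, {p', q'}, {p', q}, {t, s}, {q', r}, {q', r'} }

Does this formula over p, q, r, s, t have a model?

Case q = 0:
Unit clause (r') forces r = 0.
Unit clause (p') forces p = 0.
Unit clause (t) forces t = 1.
Unit clause (s') forces s = 0.
This assignment satisfies each clause.
A satisfying assignment: p: 0,  q: 0,  r: 0,  s: 0,  t: 1.

Satisfiable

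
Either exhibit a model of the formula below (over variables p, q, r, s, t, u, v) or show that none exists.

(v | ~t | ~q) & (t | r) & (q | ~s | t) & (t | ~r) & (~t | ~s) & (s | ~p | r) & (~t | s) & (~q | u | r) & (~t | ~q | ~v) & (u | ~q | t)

Try t = 1.
From the singleton clause (~s), s = 0.
That conflicts with the unit clause (s).
So t must be the other value — set t = 0.
From the singleton clause (r), r = 1.
That conflicts with the unit clause (~r).
Either choice for t ends in contradiction.

UNSATISFIABLE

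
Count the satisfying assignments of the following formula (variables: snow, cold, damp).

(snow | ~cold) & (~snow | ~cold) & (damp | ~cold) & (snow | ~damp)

3

There are 2^3 = 8 truth assignments over (snow, cold, damp).
Check each against the 4 clauses (columns in the order snow, cold, damp):
  F F F  ✓ satisfies all
  F F T  ✗ fails (snow | ~damp)
  F T F  ✗ fails (snow | ~cold)
  F T T  ✗ fails (snow | ~cold)
  T F F  ✓ satisfies all
  T F T  ✓ satisfies all
  T T F  ✗ fails (~snow | ~cold)
  T T T  ✗ fails (~snow | ~cold)
3 of the 8 rows are models.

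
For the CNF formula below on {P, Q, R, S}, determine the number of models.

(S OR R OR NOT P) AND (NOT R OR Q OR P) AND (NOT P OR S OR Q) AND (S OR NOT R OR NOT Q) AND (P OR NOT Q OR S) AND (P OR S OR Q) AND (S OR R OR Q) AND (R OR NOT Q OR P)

6

There are 2^4 = 16 truth assignments over (P, Q, R, S).
Split on Q. With Q = true, the clauses containing Q are satisfied and NOT Q drops from the rest; 3 of the 2^3 = 8 assignments to the other variables satisfy what remains.
With Q = false, by the same count on the reduced clause set, 3 assignments work.
(One model: P=F, Q=F, R=F, S=T.)
Total: 3 + 3 = 6.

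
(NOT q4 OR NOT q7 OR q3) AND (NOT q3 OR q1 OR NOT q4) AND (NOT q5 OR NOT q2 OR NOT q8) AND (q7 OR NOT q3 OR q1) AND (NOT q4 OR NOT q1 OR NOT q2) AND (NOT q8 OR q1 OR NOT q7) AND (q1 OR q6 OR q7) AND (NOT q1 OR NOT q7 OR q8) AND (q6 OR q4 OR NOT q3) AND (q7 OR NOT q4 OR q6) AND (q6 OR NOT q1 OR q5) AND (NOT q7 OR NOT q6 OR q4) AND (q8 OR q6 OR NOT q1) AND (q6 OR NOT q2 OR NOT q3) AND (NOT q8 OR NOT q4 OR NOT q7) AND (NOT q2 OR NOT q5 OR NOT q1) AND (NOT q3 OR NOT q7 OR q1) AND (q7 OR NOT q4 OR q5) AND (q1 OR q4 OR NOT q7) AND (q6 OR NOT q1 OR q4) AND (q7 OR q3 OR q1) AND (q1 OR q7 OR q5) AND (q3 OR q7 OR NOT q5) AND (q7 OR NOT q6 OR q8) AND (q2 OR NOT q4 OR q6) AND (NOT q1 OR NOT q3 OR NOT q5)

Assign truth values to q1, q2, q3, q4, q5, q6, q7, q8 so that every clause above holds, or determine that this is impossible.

Try q4 = false.
Try q6 = true.
(NOT q7) alone gives q7 = false.
(q8) alone gives q8 = true.
Try q5 = false.
(q1) alone gives q1 = true.
All clauses hold; q2, q3 can take either value.

q1=true, q2=true, q3=true, q4=false, q5=false, q6=true, q7=false, q8=true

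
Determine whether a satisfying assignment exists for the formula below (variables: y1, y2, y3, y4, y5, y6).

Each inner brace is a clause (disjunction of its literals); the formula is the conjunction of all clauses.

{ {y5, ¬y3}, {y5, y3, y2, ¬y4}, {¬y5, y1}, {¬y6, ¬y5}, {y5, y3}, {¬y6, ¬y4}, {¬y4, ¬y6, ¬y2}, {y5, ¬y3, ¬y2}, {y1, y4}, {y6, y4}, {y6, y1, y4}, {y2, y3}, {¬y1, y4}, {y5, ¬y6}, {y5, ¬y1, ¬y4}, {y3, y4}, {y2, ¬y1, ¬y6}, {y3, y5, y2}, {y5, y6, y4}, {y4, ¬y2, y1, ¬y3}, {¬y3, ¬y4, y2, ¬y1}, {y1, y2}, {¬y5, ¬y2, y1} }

Try y5 = True.
From the singleton clause (y1), y1 = True.
From the singleton clause (¬y6), y6 = False.
From the singleton clause (y4), y4 = True.
Try y2 = True.
No clause remains; y3 is free.
A satisfying assignment: y1: True,  y2: True,  y3: True,  y4: True,  y5: True,  y6: False.

Yes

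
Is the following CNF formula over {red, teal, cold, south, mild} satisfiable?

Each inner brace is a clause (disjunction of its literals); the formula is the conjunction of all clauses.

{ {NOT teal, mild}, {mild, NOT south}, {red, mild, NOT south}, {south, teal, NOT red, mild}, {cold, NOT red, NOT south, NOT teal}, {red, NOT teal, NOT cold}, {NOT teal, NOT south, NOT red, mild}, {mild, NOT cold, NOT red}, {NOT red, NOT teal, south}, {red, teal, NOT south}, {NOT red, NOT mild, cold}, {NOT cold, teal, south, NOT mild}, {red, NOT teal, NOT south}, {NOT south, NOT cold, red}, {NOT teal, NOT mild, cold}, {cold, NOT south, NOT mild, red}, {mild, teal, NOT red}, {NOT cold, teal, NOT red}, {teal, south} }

Case teal = true:
Unit clause (mild) forces mild = true.
Unit clause (cold) forces cold = true.
Unit clause (red) forces red = true.
Unit clause (south) forces south = true.
This assignment satisfies each clause.
A satisfying assignment: red=true, teal=true, cold=true, south=true, mild=true.

Yes, satisfiable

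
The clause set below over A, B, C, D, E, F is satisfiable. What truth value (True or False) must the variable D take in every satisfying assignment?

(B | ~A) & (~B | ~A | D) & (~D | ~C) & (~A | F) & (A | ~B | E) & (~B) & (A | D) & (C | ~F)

Suppose D = 0.
The clause (~B) is unit, so B = 0.
The clause (~A) is unit, so A = 0.
But (A) is also a unit clause — contradiction.
So every satisfying assignment has D = True.

True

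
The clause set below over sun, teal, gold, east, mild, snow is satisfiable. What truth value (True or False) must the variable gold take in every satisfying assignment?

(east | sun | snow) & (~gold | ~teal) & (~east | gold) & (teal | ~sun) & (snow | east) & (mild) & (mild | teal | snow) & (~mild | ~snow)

True

Suppose gold = 0.
The clause (~east) is unit, so east = 0.
The clause (snow) is unit, so snow = 1.
The clause (mild) is unit, so mild = 1.
Now (~mild) is unsatisfied and unit — conflict.
So every satisfying assignment has gold = True.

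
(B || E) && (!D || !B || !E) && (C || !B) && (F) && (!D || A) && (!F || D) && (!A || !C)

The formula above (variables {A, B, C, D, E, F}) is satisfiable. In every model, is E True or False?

True

Suppose E = false.
From the singleton clause (B), B = true.
From the singleton clause (C), C = true.
From the singleton clause (F), F = true.
From the singleton clause (D), D = true.
From the singleton clause (A), A = true.
That conflicts with the unit clause (!A).
So every satisfying assignment has E = True.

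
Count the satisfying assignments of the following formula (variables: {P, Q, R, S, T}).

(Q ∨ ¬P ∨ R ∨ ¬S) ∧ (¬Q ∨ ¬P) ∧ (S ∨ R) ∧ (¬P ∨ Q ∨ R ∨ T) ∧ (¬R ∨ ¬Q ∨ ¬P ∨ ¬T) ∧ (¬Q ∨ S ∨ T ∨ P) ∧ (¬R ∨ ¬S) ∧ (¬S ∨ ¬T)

7

There are 2^5 = 32 truth assignments over (P, Q, R, S, T).
Split on Q. With Q = True, the clauses containing Q are satisfied and ¬Q drops from the rest; 2 of the 2^4 = 16 assignments to the other variables satisfy what remains.
With Q = False, by the same count on the reduced clause set, 5 assignments work.
Total: 2 + 5 = 7.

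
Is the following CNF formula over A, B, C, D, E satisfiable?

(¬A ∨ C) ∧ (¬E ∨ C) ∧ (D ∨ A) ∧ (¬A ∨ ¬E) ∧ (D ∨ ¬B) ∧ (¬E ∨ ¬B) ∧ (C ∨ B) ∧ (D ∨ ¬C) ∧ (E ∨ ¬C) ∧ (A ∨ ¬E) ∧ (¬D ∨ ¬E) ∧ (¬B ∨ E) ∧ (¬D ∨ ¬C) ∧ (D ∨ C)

No

Case A = False:
(D) alone gives D = True.
(¬E) alone gives E = False.
(¬C) alone gives C = False.
(B) alone gives B = True.
Now (¬B) is unsatisfied and unit — conflict.
Backtrack on A: now try A = True.
(C) alone gives C = True.
(¬E) alone gives E = False.
Now (E) is unsatisfied and unit — conflict.
Neither A = True nor A = False works.
No assignment satisfies every clause.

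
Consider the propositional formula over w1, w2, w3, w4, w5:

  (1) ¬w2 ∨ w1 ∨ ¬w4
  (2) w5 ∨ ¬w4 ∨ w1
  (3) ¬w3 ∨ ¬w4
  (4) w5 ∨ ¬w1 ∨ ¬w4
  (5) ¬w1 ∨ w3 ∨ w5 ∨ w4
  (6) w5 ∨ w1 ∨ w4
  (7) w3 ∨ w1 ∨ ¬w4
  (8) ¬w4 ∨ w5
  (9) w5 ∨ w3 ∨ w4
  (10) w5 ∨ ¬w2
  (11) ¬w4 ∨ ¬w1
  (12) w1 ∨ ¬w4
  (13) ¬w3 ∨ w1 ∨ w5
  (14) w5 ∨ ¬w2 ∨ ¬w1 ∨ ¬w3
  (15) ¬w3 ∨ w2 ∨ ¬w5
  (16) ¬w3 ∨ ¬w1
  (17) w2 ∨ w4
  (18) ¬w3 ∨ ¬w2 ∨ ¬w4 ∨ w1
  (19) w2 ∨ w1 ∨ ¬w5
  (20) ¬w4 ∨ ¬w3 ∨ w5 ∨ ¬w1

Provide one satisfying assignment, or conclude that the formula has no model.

Case w3 = True:
Unit clause (¬w4) forces w4 = False.
Unit clause (¬w1) forces w1 = False.
Unit clause (w5) forces w5 = True.
Unit clause (w2) forces w2 = True.
All clauses are satisfied.

w1: False, w2: True, w3: True, w4: False, w5: True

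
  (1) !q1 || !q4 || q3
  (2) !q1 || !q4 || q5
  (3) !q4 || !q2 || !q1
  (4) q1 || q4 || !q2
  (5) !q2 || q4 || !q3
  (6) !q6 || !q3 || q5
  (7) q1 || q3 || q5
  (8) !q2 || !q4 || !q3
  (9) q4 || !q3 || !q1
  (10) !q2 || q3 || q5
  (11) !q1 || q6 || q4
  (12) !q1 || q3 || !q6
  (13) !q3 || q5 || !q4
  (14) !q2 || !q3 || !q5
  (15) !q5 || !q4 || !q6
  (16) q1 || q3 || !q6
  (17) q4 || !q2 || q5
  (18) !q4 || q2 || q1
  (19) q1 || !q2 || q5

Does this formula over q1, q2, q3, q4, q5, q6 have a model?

Case q1 = false:
Case q4 = false:
The clause (!q2) is unit, so q2 = false.
Case q3 = false:
The clause (q5) is unit, so q5 = true.
The clause (!q6) is unit, so q6 = false.
Every clause now holds.
A satisfying assignment: q1=false, q2=false, q3=false, q4=false, q5=true, q6=false.

Yes, satisfiable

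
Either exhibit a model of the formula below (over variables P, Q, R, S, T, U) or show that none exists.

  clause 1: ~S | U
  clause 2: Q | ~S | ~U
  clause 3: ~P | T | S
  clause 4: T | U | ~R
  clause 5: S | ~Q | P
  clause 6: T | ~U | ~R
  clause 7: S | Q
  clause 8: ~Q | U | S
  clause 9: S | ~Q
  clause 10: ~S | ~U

UNSATISFIABLE

Branch on S: set S = 0.
Unit clause (Q) forces Q = 1.
But (~Q) is also a unit clause — contradiction.
That branch fails; take S = 1 instead.
Unit clause (U) forces U = 1.
But (~U) is also a unit clause — contradiction.
Neither S = 1 nor S = 0 works.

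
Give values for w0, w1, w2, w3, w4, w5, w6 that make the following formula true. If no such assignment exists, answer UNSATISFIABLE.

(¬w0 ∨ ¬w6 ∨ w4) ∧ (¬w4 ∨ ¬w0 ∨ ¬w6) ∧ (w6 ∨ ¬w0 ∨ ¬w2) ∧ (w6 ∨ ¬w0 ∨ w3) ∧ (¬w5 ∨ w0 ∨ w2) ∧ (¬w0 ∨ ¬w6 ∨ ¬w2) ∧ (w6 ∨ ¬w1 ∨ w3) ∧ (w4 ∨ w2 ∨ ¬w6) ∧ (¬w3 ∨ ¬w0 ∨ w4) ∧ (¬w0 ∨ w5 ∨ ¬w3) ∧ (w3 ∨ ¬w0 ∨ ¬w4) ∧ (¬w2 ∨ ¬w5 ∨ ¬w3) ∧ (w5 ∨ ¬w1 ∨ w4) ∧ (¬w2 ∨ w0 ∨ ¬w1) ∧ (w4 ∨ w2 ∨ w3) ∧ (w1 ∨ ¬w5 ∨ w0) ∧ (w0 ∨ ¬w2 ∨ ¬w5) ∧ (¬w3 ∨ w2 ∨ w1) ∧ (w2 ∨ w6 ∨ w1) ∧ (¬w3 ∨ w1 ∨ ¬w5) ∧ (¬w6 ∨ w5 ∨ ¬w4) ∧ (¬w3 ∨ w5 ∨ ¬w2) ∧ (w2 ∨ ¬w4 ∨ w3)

w0 ↦ False, w1 ↦ True, w2 ↦ False, w3 ↦ True, w4 ↦ True, w5 ↦ False, w6 ↦ False

Try w0 = False.
Try w5 = False.
Try w1 = True.
The clause (w4) is unit, so w4 = True.
The clause (¬w2) is unit, so w2 = False.
The clause (¬w6) is unit, so w6 = False.
The clause (w3) is unit, so w3 = True.
All clauses are satisfied.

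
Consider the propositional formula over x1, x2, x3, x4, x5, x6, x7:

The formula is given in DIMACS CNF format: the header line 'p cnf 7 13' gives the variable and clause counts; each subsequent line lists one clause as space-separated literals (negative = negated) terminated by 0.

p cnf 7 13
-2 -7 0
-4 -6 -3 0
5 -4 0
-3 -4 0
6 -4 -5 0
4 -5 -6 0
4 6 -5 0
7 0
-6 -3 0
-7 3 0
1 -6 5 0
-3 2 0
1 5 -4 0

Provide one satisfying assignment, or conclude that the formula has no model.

(x7) alone gives x7 = True.
(¬x2) alone gives x2 = False.
(x3) alone gives x3 = True.
That conflicts with the unit clause (¬x3).

UNSATISFIABLE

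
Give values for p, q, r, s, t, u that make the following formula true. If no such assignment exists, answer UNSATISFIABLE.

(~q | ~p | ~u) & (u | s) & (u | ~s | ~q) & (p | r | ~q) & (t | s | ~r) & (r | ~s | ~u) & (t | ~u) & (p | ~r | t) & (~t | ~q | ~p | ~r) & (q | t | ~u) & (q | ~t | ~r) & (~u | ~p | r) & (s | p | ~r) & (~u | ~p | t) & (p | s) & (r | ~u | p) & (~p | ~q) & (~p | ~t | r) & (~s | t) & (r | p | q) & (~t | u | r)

Branch on u: set u = 1.
Unit clause (t) forces t = 1.
Branch on q: set q = 1.
Unit clause (~p) forces p = 0.
Unit clause (r) forces r = 1.
Unit clause (s) forces s = 1.
All clauses are satisfied.

p=0; q=1; r=1; s=1; t=1; u=1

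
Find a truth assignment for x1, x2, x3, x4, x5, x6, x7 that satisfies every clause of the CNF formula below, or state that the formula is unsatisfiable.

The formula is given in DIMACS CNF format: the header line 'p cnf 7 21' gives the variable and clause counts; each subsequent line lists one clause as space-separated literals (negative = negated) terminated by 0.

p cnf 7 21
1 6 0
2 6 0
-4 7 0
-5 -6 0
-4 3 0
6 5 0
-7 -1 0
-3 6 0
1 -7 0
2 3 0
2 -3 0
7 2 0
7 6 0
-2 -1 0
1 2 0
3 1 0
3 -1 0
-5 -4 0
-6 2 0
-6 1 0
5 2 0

UNSATISFIABLE

Branch on x1: set x1 = True.
(¬x7) alone gives x7 = False.
(¬x4) alone gives x4 = False.
(x2) alone gives x2 = True.
Now (¬x2) is unsatisfied and unit — conflict.
So x1 must be the other value — set x1 = False.
(x6) alone gives x6 = True.
Now (¬x6) is unsatisfied and unit — conflict.
Either choice for x1 ends in contradiction.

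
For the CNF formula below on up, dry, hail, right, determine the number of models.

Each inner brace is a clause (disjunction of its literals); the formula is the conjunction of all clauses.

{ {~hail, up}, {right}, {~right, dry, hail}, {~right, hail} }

There are 2^4 = 16 truth assignments over (up, dry, hail, right).
Split on right. With right = 1, the clauses containing right are satisfied and ~right drops from the rest; 2 of the 2^3 = 8 assignments to the other variables satisfy what remains.
With right = 0, by the same count on the reduced clause set, 0 assignments work.
Total: 2 + 0 = 2.

2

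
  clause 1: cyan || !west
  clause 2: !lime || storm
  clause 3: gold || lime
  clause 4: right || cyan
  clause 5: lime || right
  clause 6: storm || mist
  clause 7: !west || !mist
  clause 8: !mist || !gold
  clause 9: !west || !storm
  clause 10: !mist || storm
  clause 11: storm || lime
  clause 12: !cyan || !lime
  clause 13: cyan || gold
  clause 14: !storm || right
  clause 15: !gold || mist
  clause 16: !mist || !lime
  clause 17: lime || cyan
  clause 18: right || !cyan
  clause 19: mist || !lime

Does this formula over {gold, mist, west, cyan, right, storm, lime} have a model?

No, unsatisfiable

Case cyan = true:
(!lime) alone gives lime = false.
(gold) alone gives gold = true.
(right) alone gives right = true.
(!mist) alone gives mist = false.
But (mist) is also a unit clause — contradiction.
So cyan must be the other value — set cyan = false.
(!west) alone gives west = false.
(right) alone gives right = true.
(gold) alone gives gold = true.
(!mist) alone gives mist = false.
But (mist) is also a unit clause — contradiction.
Both values of cyan lead to a conflict.
No assignment satisfies every clause.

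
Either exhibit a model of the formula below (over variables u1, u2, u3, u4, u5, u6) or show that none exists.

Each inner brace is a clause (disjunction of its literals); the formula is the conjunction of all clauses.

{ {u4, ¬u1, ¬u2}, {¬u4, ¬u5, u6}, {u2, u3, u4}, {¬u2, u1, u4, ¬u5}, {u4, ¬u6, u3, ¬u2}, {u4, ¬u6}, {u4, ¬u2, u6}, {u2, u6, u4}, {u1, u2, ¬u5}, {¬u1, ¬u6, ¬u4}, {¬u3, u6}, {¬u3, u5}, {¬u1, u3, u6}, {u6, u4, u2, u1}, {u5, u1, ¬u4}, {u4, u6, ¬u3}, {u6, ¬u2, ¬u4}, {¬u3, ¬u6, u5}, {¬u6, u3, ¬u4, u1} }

Case u4 = True:
Case u5 = True:
The clause (u6) is unit, so u6 = True.
The clause (¬u1) is unit, so u1 = False.
The clause (u2) is unit, so u2 = True.
The clause (u3) is unit, so u3 = True.
Every clause now holds.

u1=False; u2=True; u3=True; u4=True; u5=True; u6=True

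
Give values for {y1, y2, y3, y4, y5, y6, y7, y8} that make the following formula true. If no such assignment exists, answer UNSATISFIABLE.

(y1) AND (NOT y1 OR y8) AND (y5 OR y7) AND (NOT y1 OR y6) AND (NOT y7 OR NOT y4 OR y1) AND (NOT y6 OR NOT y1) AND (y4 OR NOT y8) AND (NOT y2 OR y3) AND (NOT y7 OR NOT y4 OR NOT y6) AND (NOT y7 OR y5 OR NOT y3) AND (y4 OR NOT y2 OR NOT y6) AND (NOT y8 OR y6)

The clause (y1) is unit, so y1 = true.
The clause (y8) is unit, so y8 = true.
The clause (y6) is unit, so y6 = true.
But (NOT y6) is also a unit clause — contradiction.

UNSATISFIABLE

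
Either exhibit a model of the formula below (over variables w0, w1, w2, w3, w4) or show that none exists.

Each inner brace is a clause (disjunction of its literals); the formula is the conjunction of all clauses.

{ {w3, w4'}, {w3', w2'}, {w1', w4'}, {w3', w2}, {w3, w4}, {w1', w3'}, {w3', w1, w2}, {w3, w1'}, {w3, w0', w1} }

Suppose w3 = 1.
From the singleton clause (w2'), w2 = 0.
Now (w2) is unsatisfied and unit — conflict.
Backtrack on w3: now try w3 = 0.
From the singleton clause (w4'), w4 = 0.
Now (w4) is unsatisfied and unit — conflict.
Both values of w3 lead to a conflict.

UNSATISFIABLE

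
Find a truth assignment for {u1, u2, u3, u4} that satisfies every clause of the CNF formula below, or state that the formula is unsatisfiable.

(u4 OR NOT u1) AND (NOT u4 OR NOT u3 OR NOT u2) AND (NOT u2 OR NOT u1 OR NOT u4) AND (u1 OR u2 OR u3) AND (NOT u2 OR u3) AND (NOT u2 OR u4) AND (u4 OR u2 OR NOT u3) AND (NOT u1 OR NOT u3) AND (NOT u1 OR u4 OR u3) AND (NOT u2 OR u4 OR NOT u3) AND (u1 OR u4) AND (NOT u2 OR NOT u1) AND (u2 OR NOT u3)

Suppose u4 = true.
Suppose u3 = false.
Unit clause (NOT u2) forces u2 = false.
Unit clause (u1) forces u1 = true.
All clauses are satisfied.

u1=true, u2=false, u3=false, u4=true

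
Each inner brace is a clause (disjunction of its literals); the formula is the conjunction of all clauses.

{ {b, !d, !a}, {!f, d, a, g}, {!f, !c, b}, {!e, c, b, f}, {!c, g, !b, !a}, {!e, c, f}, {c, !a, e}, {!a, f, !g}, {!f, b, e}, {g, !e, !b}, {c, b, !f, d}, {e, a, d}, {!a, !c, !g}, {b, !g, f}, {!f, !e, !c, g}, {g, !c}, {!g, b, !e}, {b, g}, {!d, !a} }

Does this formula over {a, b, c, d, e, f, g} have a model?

Case g = true:
Case a = false:
Case e = true:
The clause (b) is unit, so b = true.
Case c = true:
Every clause is now satisfied; d, f are unconstrained.
A satisfying assignment: a: false; b: true; c: true; d: true; e: true; f: false; g: true.

Satisfiable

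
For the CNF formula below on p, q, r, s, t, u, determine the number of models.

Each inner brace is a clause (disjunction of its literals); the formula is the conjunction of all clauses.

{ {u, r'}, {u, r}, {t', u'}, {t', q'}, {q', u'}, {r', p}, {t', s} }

6

There are 2^6 = 64 truth assignments over (p, q, r, s, t, u).
Split on s. With s = 1, the clauses containing s are satisfied and s' drops from the rest; 3 of the 2^5 = 32 assignments to the other variables satisfy what remains.
With s = 0, by the same count on the reduced clause set, 3 assignments work.
(One model: p=F, q=F, r=F, s=F, t=F, u=T.)
Total: 3 + 3 = 6.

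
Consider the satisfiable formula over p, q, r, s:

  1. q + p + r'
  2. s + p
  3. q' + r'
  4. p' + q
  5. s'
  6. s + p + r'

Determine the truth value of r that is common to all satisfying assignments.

False

Suppose r = 1.
(q') alone gives q = 0.
(p) alone gives p = 1.
But (p') is also a unit clause — contradiction.
So every satisfying assignment has r = False.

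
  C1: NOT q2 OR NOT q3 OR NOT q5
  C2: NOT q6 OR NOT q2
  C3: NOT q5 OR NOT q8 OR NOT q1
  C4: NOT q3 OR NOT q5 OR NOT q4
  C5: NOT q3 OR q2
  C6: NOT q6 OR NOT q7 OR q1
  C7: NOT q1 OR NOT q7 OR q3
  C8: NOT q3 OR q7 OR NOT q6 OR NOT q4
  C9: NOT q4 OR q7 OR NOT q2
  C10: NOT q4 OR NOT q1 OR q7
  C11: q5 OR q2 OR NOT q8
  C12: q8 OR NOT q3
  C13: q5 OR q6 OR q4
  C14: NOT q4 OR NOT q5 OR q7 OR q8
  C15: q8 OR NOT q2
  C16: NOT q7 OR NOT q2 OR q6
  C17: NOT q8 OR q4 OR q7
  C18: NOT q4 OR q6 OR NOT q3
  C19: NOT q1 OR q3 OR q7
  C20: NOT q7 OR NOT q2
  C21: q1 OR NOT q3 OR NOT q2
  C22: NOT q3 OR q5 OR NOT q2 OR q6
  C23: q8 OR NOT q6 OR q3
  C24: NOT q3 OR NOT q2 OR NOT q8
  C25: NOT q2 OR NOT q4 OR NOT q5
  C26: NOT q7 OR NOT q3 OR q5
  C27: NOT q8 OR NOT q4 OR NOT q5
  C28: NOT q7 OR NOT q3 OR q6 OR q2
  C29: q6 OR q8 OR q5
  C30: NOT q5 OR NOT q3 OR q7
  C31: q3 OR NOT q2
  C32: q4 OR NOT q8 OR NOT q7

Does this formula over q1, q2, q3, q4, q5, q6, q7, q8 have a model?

Try q6 = false.
Try q3 = false.
The clause (NOT q2) is unit, so q2 = false.
Try q1 = false.
Try q5 = true.
Try q8 = false.
Try q4 = false.
No clause remains; q7 is free.
A satisfying assignment: q1: false; q2: false; q3: false; q4: false; q5: true; q6: false; q7: true; q8: false.

Yes, satisfiable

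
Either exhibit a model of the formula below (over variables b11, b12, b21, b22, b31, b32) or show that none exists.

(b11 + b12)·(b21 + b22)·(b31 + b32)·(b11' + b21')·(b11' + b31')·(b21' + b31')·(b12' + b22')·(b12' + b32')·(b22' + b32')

UNSATISFIABLE

Case b11 = 1:
The clause (b21') is unit, so b21 = 0.
The clause (b22) is unit, so b22 = 1.
The clause (b31') is unit, so b31 = 0.
The clause (b32) is unit, so b32 = 1.
Now (b32') is unsatisfied and unit — conflict.
Backtrack on b11: now try b11 = 0.
The clause (b12) is unit, so b12 = 1.
The clause (b22') is unit, so b22 = 0.
The clause (b21) is unit, so b21 = 1.
The clause (b31') is unit, so b31 = 0.
The clause (b32) is unit, so b32 = 1.
Now (b32') is unsatisfied and unit — conflict.
Either choice for b11 ends in contradiction.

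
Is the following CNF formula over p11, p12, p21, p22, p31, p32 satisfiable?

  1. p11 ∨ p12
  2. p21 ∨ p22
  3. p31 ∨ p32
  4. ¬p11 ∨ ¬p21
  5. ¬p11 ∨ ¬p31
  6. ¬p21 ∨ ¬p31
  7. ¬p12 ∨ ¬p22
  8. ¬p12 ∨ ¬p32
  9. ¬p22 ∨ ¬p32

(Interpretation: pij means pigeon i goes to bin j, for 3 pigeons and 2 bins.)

Suppose p11 = True.
The clause (¬p21) is unit, so p21 = False.
The clause (p22) is unit, so p22 = True.
The clause (¬p31) is unit, so p31 = False.
The clause (p32) is unit, so p32 = True.
That conflicts with the unit clause (¬p32).
Undo p11 and try p11 = False.
The clause (p12) is unit, so p12 = True.
The clause (¬p22) is unit, so p22 = False.
The clause (p21) is unit, so p21 = True.
The clause (¬p31) is unit, so p31 = False.
The clause (p32) is unit, so p32 = True.
That conflicts with the unit clause (¬p32).
Both values of p11 lead to a conflict.
No assignment satisfies every clause.

No, unsatisfiable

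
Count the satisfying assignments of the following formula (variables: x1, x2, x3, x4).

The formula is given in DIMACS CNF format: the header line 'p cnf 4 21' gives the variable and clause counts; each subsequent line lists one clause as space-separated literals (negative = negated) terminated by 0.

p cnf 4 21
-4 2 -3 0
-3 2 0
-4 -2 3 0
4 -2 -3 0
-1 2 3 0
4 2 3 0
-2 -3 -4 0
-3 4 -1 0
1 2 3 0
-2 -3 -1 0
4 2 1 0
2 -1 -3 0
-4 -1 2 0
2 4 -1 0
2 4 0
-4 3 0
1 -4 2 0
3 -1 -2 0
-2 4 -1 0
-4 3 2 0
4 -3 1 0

1

There are 2^4 = 16 truth assignments over (x1, x2, x3, x4).
Check each against the 21 clauses (columns in the order x1, x2, x3, x4):
  F F F F  ✗ fails (x4 ∨ x2 ∨ x3)
  F F F T  ✗ fails (x1 ∨ x2 ∨ x3)
  F F T F  ✗ fails (¬x3 ∨ x2)
  F F T T  ✗ fails (¬x4 ∨ x2 ∨ ¬x3)
  F T F F  ✓ satisfies all
  F T F T  ✗ fails (¬x4 ∨ ¬x2 ∨ x3)
  F T T F  ✗ fails (x4 ∨ ¬x2 ∨ ¬x3)
  F T T T  ✗ fails (¬x2 ∨ ¬x3 ∨ ¬x4)
  T F F F  ✗ fails (¬x1 ∨ x2 ∨ x3)
  T F F T  ✗ fails (¬x1 ∨ x2 ∨ x3)
  T F T F  ✗ fails (¬x3 ∨ x2)
  T F T T  ✗ fails (¬x4 ∨ x2 ∨ ¬x3)
  T T F F  ✗ fails (x3 ∨ ¬x1 ∨ ¬x2)
  T T F T  ✗ fails (¬x4 ∨ ¬x2 ∨ x3)
  T T T F  ✗ fails (x4 ∨ ¬x2 ∨ ¬x3)
  T T T T  ✗ fails (¬x2 ∨ ¬x3 ∨ ¬x4)
1 of the 16 rows is a model.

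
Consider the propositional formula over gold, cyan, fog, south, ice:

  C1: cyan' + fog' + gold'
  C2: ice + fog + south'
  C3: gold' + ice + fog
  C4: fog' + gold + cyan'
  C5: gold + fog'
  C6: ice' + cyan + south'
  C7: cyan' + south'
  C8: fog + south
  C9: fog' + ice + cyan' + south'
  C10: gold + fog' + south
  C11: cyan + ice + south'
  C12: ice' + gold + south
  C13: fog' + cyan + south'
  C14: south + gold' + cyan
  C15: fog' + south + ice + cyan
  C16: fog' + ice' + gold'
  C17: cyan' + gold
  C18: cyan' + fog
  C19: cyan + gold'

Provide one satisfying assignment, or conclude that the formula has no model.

Suppose gold = 1.
From the singleton clause (cyan), cyan = 1.
From the singleton clause (fog'), fog = 0.
But (fog) is also a unit clause — contradiction.
So gold must be the other value — set gold = 0.
From the singleton clause (fog'), fog = 0.
From the singleton clause (south), south = 1.
From the singleton clause (ice), ice = 1.
From the singleton clause (cyan), cyan = 1.
But (cyan') is also a unit clause — contradiction.
Neither gold = 1 nor gold = 0 works.

UNSATISFIABLE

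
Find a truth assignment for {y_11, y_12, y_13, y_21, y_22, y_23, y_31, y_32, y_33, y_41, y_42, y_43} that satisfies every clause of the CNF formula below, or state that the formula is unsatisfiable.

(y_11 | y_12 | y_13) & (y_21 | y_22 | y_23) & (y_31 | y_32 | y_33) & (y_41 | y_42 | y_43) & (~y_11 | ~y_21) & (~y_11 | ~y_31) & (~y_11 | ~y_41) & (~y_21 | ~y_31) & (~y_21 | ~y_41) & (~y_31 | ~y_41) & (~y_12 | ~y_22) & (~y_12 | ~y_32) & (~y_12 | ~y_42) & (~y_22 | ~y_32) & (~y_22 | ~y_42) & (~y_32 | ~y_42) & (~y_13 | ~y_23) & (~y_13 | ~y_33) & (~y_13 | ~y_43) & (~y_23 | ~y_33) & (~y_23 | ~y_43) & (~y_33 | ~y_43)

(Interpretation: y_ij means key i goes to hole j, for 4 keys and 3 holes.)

Try y_11 = 0.
Try y_12 = 1.
From the singleton clause (~y_22), y_22 = 0.
From the singleton clause (~y_32), y_32 = 0.
From the singleton clause (~y_42), y_42 = 0.
Try y_21 = 1.
From the singleton clause (~y_31), y_31 = 0.
From the singleton clause (y_33), y_33 = 1.
From the singleton clause (~y_41), y_41 = 0.
From the singleton clause (y_43), y_43 = 1.
That conflicts with the unit clause (~y_43).
That branch fails; take y_21 = 0 instead.
From the singleton clause (y_23), y_23 = 1.
From the singleton clause (~y_13), y_13 = 0.
From the singleton clause (~y_33), y_33 = 0.
From the singleton clause (y_31), y_31 = 1.
From the singleton clause (~y_41), y_41 = 0.
From the singleton clause (y_43), y_43 = 1.
That conflicts with the unit clause (~y_43).
Either choice for y_21 ends in contradiction.
That branch fails; take y_12 = 0 instead.
From the singleton clause (y_13), y_13 = 1.
From the singleton clause (~y_23), y_23 = 0.
From the singleton clause (~y_33), y_33 = 0.
From the singleton clause (~y_43), y_43 = 0.
Try y_21 = 1.
From the singleton clause (~y_31), y_31 = 0.
From the singleton clause (y_32), y_32 = 1.
From the singleton clause (~y_41), y_41 = 0.
From the singleton clause (y_42), y_42 = 1.
That conflicts with the unit clause (~y_42).
That branch fails; take y_21 = 0 instead.
From the singleton clause (y_22), y_22 = 1.
From the singleton clause (~y_32), y_32 = 0.
From the singleton clause (y_31), y_31 = 1.
From the singleton clause (~y_41), y_41 = 0.
From the singleton clause (y_42), y_42 = 1.
That conflicts with the unit clause (~y_42).
Either choice for y_21 ends in contradiction.
Either choice for y_12 ends in contradiction.
That branch fails; take y_11 = 1 instead.
From the singleton clause (~y_21), y_21 = 0.
From the singleton clause (~y_31), y_31 = 0.
From the singleton clause (~y_41), y_41 = 0.
Try y_22 = 1.
From the singleton clause (~y_12), y_12 = 0.
From the singleton clause (~y_32), y_32 = 0.
From the singleton clause (y_33), y_33 = 1.
From the singleton clause (~y_42), y_42 = 0.
From the singleton clause (y_43), y_43 = 1.
That conflicts with the unit clause (~y_43).
That branch fails; take y_22 = 0 instead.
From the singleton clause (y_23), y_23 = 1.
From the singleton clause (~y_13), y_13 = 0.
From the singleton clause (~y_33), y_33 = 0.
From the singleton clause (y_32), y_32 = 1.
From the singleton clause (~y_12), y_12 = 0.
From the singleton clause (~y_42), y_42 = 0.
From the singleton clause (y_43), y_43 = 1.
That conflicts with the unit clause (~y_43).
Either choice for y_22 ends in contradiction.
Either choice for y_11 ends in contradiction.

UNSATISFIABLE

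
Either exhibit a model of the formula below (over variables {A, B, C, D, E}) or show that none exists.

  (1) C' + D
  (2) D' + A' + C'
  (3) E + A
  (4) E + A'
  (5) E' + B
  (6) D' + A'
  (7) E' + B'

UNSATISFIABLE

Suppose C = 0.
Suppose E = 1.
From the singleton clause (B), B = 1.
But (B') is also a unit clause — contradiction.
That branch fails; take E = 0 instead.
From the singleton clause (A), A = 1.
But (A') is also a unit clause — contradiction.
Either choice for E ends in contradiction.
That branch fails; take C = 1 instead.
From the singleton clause (D), D = 1.
From the singleton clause (A'), A = 0.
From the singleton clause (E), E = 1.
From the singleton clause (B), B = 1.
But (B') is also a unit clause — contradiction.
Either choice for C ends in contradiction.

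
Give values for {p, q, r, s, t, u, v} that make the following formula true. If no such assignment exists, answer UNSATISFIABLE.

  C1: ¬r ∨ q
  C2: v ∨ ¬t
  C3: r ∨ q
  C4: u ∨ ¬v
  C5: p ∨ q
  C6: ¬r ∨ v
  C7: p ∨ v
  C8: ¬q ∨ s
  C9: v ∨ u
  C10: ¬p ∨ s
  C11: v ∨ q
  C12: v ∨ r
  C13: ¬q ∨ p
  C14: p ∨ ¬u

p: True,  q: True,  r: False,  s: True,  t: True,  u: True,  v: True

Try r = False.
(q) alone gives q = True.
(s) alone gives s = True.
(v) alone gives v = True.
(u) alone gives u = True.
(p) alone gives p = True.
No clause remains; t is free.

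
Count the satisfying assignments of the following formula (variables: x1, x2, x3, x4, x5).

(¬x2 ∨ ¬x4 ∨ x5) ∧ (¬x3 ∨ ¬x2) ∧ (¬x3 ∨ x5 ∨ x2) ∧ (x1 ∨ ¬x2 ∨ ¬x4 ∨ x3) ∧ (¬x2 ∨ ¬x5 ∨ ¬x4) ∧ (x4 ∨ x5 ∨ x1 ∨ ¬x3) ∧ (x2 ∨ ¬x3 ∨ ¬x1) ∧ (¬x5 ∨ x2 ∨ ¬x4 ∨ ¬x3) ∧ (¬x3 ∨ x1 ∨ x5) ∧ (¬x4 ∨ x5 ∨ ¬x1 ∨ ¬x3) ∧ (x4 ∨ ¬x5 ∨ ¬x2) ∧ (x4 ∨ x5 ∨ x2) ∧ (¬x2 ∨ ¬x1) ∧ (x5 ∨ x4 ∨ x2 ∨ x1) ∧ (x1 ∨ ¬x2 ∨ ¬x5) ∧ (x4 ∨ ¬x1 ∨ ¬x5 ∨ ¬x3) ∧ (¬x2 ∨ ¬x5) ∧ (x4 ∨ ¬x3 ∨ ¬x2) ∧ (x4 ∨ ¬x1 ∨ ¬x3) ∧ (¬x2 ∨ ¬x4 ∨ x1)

There are 2^5 = 32 truth assignments over (x1, x2, x3, x4, x5).
Split on x4. With x4 = True, the clauses containing x4 are satisfied and ¬x4 drops from the rest; 4 of the 2^4 = 16 assignments to the other variables satisfy what remains.
With x4 = False, by the same count on the reduced clause set, 4 assignments work.
Total: 4 + 4 = 8.

8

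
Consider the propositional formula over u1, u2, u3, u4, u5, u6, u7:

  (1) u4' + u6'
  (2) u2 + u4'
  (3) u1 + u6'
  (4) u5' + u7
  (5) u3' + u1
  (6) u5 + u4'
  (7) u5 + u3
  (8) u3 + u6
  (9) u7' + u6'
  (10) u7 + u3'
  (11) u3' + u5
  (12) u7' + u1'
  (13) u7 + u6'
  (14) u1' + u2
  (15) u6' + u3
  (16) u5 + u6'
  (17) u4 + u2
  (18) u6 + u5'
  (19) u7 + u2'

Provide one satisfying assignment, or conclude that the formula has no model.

UNSATISFIABLE

Branch on u4: set u4 = 0.
The clause (u2) is unit, so u2 = 1.
The clause (u7) is unit, so u7 = 1.
The clause (u6') is unit, so u6 = 0.
The clause (u3) is unit, so u3 = 1.
The clause (u1) is unit, so u1 = 1.
But (u1') is also a unit clause — contradiction.
That branch fails; take u4 = 1 instead.
The clause (u6') is unit, so u6 = 0.
The clause (u2) is unit, so u2 = 1.
The clause (u5) is unit, so u5 = 1.
But (u5') is also a unit clause — contradiction.
Both values of u4 lead to a conflict.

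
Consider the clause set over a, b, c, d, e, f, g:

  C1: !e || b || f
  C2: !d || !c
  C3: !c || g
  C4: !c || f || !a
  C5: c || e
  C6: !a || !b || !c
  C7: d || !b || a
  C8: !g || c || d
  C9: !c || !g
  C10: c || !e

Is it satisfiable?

No, unsatisfiable

Case d = false:
Case c = false:
Unit clause (e) forces e = true.
That conflicts with the unit clause (!e).
That branch fails; take c = true instead.
Unit clause (g) forces g = true.
That conflicts with the unit clause (!g).
Neither c = true nor c = false works.
That branch fails; take d = true instead.
Unit clause (!c) forces c = false.
Unit clause (e) forces e = true.
That conflicts with the unit clause (!e).
Neither d = true nor d = false works.
No assignment satisfies every clause.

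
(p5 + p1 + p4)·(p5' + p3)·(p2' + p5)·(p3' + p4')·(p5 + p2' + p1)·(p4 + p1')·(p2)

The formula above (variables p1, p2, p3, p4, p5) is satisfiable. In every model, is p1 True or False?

False

Suppose p1 = 1.
Unit clause (p4) forces p4 = 1.
Unit clause (p3') forces p3 = 0.
Unit clause (p5') forces p5 = 0.
Unit clause (p2') forces p2 = 0.
That conflicts with the unit clause (p2).
So every satisfying assignment has p1 = False.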